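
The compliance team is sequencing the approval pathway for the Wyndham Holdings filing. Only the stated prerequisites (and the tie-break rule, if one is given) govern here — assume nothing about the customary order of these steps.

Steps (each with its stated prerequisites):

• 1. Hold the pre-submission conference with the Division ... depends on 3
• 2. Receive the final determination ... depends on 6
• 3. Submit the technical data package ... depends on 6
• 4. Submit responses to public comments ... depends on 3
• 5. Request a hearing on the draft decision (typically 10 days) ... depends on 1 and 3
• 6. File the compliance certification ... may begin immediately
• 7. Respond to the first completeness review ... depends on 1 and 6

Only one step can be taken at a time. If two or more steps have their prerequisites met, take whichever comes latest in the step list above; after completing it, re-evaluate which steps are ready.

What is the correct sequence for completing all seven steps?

6, 3, 4, 2, 1, 7, 5

6 is the only step with nothing outstanding, so it goes first.
Now 3 and 2 have their prerequisites met. 3 is listed later, so 3 next.
Now 4, 2 and 1 have their prerequisites met. 4 is listed later, so 4 next.
Ready: 2 and 1. 2 is listed later → 2.
1 is the only step now ready → 1.
Ready: 7 and 5. 7 is listed later → 7.
That leaves 5 as the only ready step → 5.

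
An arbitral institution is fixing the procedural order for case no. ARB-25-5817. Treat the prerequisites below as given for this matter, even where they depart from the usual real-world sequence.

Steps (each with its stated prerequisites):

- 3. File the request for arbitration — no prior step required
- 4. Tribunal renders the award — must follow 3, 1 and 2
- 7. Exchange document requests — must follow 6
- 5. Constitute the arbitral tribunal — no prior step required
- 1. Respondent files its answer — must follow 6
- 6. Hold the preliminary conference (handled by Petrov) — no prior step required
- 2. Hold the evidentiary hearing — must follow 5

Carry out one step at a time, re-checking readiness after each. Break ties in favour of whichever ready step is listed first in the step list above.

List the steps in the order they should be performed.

3, 5 and 6 have no prerequisites; 3 is listed earlier, so 3 is first.
5 and 6 are both available; 5 is listed earlier → 5.
2 now also ready, so the ready set is {6, 2}; 6 is listed earlier → 6.
Now 7, 1 and 2 have their prerequisites met. 7 is listed earlier, so 7 next.
1 and 2 are both available; 1 is listed earlier → 1.
2 is the only step now ready → 2.
Next only 4 has its prerequisites met → 4.

3 5 6 7 1 2 4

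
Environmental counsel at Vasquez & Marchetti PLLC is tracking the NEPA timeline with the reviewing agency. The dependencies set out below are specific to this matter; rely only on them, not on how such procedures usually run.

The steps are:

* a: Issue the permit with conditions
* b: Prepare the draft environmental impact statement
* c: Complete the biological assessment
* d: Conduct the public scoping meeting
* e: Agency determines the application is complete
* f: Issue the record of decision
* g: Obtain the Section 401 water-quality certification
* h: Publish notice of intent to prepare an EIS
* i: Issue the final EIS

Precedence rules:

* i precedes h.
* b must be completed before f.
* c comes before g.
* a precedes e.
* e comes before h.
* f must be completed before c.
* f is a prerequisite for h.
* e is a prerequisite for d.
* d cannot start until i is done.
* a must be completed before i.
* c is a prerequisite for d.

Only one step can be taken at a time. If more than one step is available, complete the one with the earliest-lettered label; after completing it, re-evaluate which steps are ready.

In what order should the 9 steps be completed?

a and b have no prerequisites; a has the earlier label, so a is first.
Now b, e and i have their prerequisites met. b has the earlier label, so b next.
f now also ready, so the ready set is {e, f, i}; e has the earlier label → e.
Ready: f and i. f has the earlier label → f.
c and i are both available; c has the earlier label → c.
Ready: g and i. g has the earlier label → g.
That leaves i as the only ready step → i.
Now d and h have their prerequisites met. d has the earlier label, so d next.
h needed e, f and i, now all done → h.

a, b, e, f, c, g, i, d, h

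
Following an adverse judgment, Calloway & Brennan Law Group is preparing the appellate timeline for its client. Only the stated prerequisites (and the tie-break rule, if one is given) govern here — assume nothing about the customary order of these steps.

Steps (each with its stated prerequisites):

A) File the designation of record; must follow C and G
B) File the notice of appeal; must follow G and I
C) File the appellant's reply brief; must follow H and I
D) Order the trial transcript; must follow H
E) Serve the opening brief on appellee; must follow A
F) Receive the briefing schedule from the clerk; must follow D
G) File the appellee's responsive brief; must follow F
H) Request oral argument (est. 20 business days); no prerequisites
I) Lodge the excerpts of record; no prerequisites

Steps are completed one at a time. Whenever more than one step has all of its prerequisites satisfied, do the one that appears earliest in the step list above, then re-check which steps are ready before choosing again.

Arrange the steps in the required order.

H and I have no prerequisites; H is listed earlier, so H is first.
D and I are both available; D is listed earlier → D.
F now also ready, so the ready set is {F, I}; F is listed earlier → F.
G now also ready, so the ready set is {G, I}; G is listed earlier → G.
That leaves I as the only ready step → I.
B and C are both available; B is listed earlier → B.
C is the only step now ready → C.
A needed C and G, now all done → A.
E needed A, now all done → E.

H, D, F, G, I, B, C, A, E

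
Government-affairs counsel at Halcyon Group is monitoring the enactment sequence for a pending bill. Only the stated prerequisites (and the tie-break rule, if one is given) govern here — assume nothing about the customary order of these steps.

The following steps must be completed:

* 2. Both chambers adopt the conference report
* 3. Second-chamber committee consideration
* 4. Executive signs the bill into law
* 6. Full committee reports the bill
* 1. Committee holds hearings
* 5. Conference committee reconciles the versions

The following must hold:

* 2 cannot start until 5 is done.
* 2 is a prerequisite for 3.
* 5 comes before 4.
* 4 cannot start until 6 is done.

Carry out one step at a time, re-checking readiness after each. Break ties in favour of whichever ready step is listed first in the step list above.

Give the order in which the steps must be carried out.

6, 1, 5, 2, 3, 4

6, 1 and 5 have no prerequisites; 6 is listed earlier, so 6 is first.
Ready: 1 and 5. 1 is listed earlier → 1.
That leaves 5 as the only ready step → 5.
Now 2 and 4 have their prerequisites met. 2 is listed earlier, so 2 next.
3 and 4 are both available; 3 is listed earlier → 3.
4 is the only step now ready → 4.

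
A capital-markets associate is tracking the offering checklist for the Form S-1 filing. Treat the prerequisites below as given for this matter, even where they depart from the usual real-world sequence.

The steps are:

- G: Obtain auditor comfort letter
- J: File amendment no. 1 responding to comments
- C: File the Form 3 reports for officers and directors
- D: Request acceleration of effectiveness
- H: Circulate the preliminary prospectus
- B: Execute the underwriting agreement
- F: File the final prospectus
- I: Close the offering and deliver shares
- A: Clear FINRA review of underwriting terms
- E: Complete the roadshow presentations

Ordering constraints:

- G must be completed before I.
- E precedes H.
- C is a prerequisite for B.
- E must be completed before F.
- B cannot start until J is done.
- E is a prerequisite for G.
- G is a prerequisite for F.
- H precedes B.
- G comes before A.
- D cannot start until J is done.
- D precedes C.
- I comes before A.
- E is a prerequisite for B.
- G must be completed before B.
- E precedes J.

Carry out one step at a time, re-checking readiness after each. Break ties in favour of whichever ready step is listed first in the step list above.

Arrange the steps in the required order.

E has no prerequisites → E first.
Now G, J and H have their prerequisites met. G is listed earlier, so G next.
J, H, F and I are all available; J is listed earlier → J.
Ready: D, H, F and I. D is listed earlier → D.
C now also ready, so the ready set is {C, H, F, I}; C is listed earlier → C.
H, F and I are all available; H is listed earlier → H.
Now B, F and I have their prerequisites met. B is listed earlier, so B next.
Now F and I have their prerequisites met. F is listed earlier, so F next.
I needed G, now all done → I.
Next only A has its prerequisites met → A.

E G J D C H B F I A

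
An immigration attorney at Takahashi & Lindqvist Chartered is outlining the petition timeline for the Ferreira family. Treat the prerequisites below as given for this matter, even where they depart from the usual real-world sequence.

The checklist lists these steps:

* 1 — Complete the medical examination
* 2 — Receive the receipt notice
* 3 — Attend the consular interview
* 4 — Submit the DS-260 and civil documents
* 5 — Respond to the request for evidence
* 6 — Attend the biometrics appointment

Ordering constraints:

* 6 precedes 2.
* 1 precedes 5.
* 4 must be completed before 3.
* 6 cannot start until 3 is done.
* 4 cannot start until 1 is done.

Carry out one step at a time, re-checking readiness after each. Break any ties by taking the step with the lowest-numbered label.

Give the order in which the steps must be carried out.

1, 4, 3, 5, 6, 2

1 has no prerequisites → 1 first.
Ready: 4 and 5. 4 has the earlier label → 4.
Now 3 and 5 have their prerequisites met. 3 has the earlier label, so 3 next.
Now 5 and 6 have their prerequisites met. 5 has the earlier label, so 5 next.
6 needed 3, now all done → 6.
2 needed 6, now all done → 2.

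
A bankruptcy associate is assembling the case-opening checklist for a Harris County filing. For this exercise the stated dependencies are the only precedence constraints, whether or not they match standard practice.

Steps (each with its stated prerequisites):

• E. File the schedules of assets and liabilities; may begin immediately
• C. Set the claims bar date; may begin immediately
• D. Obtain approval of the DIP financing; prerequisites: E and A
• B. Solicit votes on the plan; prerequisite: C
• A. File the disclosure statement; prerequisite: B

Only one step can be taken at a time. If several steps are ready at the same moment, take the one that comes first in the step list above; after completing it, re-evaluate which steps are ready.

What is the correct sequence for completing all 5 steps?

E and C have no prerequisites; E is listed earlier, so E is first.
That leaves C as the only ready step → C.
Next only B has its prerequisites met → B.
A needed B, now all done → A.
D needed E and A, now all done → D.

E, C, B, A, D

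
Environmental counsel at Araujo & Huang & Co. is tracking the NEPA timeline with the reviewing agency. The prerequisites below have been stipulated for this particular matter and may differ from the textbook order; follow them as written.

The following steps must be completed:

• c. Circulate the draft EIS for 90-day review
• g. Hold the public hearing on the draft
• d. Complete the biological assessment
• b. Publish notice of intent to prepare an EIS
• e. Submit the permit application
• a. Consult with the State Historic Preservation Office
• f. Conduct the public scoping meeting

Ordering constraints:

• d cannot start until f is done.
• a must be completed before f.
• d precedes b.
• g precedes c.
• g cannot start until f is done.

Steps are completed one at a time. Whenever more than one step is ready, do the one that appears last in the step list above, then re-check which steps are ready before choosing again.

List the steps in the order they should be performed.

a, f, e, d, b, g, c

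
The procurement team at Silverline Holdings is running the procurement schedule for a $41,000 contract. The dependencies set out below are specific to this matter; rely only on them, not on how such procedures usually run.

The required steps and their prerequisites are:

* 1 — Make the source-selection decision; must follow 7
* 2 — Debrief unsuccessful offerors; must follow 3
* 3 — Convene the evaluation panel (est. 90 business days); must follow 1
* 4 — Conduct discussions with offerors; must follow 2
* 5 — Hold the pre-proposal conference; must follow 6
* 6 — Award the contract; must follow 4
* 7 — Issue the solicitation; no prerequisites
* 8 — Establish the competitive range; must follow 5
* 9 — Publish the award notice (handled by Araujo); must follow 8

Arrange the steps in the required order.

7 → 1 → 3 → 2 → 4 → 6 → 5 → 8 → 9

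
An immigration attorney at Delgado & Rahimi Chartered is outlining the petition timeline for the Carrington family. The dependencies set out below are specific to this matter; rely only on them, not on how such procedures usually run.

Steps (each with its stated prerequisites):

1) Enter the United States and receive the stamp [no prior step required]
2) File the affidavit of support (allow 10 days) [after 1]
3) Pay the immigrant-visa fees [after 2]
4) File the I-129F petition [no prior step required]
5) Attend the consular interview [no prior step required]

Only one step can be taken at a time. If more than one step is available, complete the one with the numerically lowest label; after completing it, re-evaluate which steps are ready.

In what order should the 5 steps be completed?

Nothing is required for 1, 4 and 5. 1 has the earlier label → 1 first.
Ready: 2, 4 and 5. 2 has the earlier label → 2.
3 now also ready, so the ready set is {3, 4, 5}; 3 has the earlier label → 3.
Ready: 4 and 5. 4 has the earlier label → 4.
5 is the only step now ready → 5.

1, 2, 3, 4, 5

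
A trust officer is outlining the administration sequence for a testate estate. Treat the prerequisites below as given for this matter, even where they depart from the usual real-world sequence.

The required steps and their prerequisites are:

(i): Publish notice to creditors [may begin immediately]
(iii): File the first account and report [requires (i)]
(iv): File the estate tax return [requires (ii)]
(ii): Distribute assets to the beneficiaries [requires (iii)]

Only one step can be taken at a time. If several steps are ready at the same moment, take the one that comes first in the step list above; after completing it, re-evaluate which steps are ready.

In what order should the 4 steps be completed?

(i) → (iii) → (ii) → (iv)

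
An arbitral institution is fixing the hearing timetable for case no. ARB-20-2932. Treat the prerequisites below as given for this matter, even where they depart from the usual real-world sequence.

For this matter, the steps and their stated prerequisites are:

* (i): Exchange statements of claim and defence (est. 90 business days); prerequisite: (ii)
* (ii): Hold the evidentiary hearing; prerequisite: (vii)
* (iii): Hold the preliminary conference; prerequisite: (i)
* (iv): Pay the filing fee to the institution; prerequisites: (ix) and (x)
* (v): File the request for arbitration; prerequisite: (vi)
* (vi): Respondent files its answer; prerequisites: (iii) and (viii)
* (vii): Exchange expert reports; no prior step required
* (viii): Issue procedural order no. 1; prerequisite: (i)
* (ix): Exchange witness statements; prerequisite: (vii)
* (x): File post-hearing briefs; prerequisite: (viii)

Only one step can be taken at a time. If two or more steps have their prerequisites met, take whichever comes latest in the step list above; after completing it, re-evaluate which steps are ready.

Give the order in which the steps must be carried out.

(vii), (ix), (ii), (i), (viii), (x), (iv), (iii), (vi), (v)

Only (vii) has no prerequisites, so it is first.
Ready: (ix) and (ii). (ix) is listed later → (ix).
That leaves (ii) as the only ready step → (ii).
(i) needed (ii), now all done → (i).
(viii) and (iii) are both available; (viii) is listed later → (viii).
Ready: (x) and (iii). (x) is listed later → (x).
(iv) now also ready, so the ready set is {(iv), (iii)}; (iv) is listed later → (iv).
That leaves (iii) as the only ready step → (iii).
(vi) needed (viii) and (iii), now all done → (vi).
(v) needed (vi), now all done → (v).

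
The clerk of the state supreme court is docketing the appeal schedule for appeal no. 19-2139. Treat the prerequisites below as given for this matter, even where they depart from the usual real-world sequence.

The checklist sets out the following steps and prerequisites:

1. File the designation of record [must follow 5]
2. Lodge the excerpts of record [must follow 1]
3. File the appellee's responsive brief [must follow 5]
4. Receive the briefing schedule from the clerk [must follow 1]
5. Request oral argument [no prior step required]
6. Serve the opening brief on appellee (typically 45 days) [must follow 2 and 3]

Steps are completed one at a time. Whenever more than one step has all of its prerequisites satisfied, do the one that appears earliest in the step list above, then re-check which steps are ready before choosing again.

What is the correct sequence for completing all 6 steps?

5, 1, 2, 3, 4, 6

5 is the only step with nothing outstanding, so it goes first.
1 and 3 are both available; 1 is listed earlier → 1.
Now 2, 3 and 4 have their prerequisites met. 2 is listed earlier, so 2 next.
Ready: 3 and 4. 3 is listed earlier → 3.
Now 4 and 6 have their prerequisites met. 4 is listed earlier, so 4 next.
6 needed 2 and 3, now all done → 6.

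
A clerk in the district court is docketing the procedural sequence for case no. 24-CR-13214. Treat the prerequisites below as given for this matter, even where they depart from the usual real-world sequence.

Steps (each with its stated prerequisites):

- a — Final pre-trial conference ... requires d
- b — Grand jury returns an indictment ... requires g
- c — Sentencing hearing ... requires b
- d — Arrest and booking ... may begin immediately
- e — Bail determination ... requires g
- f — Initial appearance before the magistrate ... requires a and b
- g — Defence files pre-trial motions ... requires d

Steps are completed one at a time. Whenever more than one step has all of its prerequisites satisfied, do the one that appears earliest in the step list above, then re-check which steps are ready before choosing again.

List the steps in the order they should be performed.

d a g b c e f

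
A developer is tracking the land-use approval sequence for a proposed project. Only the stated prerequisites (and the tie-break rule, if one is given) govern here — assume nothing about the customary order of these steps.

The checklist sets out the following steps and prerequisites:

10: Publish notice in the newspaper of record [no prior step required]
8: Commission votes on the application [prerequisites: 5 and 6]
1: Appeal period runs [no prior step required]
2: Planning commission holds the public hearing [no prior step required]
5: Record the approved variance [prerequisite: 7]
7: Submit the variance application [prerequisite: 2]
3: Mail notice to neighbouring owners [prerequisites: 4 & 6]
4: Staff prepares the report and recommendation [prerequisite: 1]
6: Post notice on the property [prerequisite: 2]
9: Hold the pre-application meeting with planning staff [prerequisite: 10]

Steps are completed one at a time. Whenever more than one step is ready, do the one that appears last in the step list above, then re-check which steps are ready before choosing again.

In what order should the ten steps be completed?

2, 1 and 10 have no prerequisites; 2 is listed later, so 2 is first.
6 and 7 now also ready, so the ready set is {6, 7, 1, 10}; 6 is listed later → 6.
7, 1 and 10 are all available; 7 is listed later → 7.
Ready: 5, 1 and 10. 5 is listed later → 5.
Now 1, 8 and 10 have their prerequisites met. 1 is listed later, so 1 next.
4 now also ready, so the ready set is {4, 8, 10}; 4 is listed later → 4.
3, 8 and 10 are all available; 3 is listed later → 3.
8 and 10 are both available; 8 is listed later → 8.
That leaves 10 as the only ready step → 10.
9 needed 10, now all done → 9.

2 6 7 5 1 4 3 8 10 9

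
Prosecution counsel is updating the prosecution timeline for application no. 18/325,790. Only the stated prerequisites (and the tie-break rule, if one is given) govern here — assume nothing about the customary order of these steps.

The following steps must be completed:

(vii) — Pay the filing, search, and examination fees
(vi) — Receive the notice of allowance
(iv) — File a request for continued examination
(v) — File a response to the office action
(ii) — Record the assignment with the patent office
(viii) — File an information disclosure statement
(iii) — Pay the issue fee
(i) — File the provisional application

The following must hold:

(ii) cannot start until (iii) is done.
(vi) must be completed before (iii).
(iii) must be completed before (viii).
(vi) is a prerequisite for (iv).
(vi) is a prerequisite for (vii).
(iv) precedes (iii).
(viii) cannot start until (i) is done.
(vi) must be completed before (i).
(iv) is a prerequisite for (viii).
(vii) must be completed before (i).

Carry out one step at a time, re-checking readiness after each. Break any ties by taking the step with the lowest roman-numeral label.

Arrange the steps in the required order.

(v), (vi), (iv), (iii), (ii), (vii), (i), (viii)

Nothing is required for (v) and (vi). (v) has the earlier label → (v) first.
Next only (vi) has its prerequisites met → (vi).
Ready: (iv) and (vii). (iv) has the earlier label → (iv).
(iii) and (vii) are both available; (iii) has the earlier label → (iii).
Now (ii) and (vii) have their prerequisites met. (ii) has the earlier label, so (ii) next.
That leaves (vii) as the only ready step → (vii).
(i) needed (vi) and (vii), now all done → (i).
That leaves (viii) as the only ready step → (viii).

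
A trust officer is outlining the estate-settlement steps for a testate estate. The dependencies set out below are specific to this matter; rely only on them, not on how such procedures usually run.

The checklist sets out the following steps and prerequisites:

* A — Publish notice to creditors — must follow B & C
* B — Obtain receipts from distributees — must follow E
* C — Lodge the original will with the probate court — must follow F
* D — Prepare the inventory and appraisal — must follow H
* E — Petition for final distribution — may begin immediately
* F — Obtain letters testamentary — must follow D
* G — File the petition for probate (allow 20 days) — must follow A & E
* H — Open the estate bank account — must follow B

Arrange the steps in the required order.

E is the only step with nothing outstanding, so it goes first.
Next only B has its prerequisites met → B.
H needed B, now all done → H.
That leaves D as the only ready step → D.
F needed D, now all done → F.
Next only C has its prerequisites met → C.
A needed B and C, now all done → A.
G needed A and E, now all done → G.

E B H D F C A G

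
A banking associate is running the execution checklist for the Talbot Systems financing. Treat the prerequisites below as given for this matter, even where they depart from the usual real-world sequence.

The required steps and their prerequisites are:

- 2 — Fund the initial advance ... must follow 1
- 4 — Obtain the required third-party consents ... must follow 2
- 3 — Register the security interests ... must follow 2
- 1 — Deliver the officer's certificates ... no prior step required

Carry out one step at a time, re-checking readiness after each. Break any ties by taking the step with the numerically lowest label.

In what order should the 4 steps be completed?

1, 2, 3, 4

Only 1 has no prerequisites, so it is first.
2 needed 1, now all done → 2.
Ready: 3 and 4. 3 has the earlier label → 3.
4 is the only step now ready → 4.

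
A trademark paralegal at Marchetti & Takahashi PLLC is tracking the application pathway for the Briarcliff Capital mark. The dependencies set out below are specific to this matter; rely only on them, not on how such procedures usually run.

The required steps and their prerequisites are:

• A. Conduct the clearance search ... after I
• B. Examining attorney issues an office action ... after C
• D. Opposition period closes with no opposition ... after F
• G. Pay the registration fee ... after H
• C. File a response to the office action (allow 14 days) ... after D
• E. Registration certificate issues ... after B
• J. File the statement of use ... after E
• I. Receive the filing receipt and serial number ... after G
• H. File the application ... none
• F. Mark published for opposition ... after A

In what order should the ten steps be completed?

H, G, I, A, F, D, C, B, E, J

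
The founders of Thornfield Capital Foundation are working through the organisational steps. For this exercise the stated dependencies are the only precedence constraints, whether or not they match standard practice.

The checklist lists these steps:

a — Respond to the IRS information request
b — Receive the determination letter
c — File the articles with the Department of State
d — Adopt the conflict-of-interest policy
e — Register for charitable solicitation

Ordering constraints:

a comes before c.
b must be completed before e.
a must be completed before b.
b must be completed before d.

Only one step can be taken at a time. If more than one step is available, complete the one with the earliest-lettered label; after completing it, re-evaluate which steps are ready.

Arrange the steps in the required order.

a is the only step with nothing outstanding, so it goes first.
Ready: b and c. b has the earlier label → b.
Now c, d and e have their prerequisites met. c has the earlier label, so c next.
Now d and e have their prerequisites met. d has the earlier label, so d next.
e needed b, now all done → e.

a → b → c → d → e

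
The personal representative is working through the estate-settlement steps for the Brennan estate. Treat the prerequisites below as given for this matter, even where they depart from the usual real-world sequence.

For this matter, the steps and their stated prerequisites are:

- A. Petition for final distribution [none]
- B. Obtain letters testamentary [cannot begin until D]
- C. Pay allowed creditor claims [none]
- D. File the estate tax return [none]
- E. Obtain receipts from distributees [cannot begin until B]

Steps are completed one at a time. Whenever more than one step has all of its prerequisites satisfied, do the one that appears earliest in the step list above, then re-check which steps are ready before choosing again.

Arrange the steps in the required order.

A, C, D, B, E

A, C and D have no prerequisites; A is listed earlier, so A is first.
Now C and D have their prerequisites met. C is listed earlier, so C next.
D is the only step now ready → D.
B needed D, now all done → B.
E needed B, now all done → E.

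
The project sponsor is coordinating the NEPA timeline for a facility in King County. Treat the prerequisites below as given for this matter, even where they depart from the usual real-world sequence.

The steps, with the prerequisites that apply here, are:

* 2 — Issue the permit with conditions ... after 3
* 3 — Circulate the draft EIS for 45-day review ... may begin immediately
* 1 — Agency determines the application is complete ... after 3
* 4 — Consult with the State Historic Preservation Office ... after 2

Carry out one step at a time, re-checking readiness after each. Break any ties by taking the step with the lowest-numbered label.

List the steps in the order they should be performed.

3 → 1 → 2 → 4

Only 3 has no prerequisites, so it is first.
1 and 2 are both available; 1 has the earlier label → 1.
Next only 2 has its prerequisites met → 2.
Next only 4 has its prerequisites met → 4.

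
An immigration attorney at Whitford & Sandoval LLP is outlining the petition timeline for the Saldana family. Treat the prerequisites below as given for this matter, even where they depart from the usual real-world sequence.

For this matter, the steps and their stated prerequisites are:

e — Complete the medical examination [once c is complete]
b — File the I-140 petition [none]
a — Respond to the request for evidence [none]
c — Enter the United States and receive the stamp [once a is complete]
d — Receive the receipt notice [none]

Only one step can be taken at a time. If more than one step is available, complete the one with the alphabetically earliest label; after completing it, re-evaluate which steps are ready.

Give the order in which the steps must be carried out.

a, b, c, d, e

a, b and d have no prerequisites; a has the earlier label, so a is first.
c now also ready, so the ready set is {b, c, d}; b has the earlier label → b.
c and d are both available; c has the earlier label → c.
e now also ready, so the ready set is {d, e}; d has the earlier label → d.
e needed c, now all done → e.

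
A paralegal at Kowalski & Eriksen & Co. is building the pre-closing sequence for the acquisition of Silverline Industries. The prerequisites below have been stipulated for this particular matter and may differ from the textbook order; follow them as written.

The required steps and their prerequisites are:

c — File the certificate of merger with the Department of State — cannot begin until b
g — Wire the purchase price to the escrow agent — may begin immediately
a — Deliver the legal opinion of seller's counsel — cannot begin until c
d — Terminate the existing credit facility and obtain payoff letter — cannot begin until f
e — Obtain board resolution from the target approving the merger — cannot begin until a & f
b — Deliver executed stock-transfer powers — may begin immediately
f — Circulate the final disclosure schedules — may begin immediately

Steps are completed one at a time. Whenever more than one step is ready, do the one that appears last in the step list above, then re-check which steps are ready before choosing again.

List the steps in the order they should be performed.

f, b, d, g, c, a, e

Nothing is required for f, b and g. f is listed later → f first.
Now b, d and g have their prerequisites met. b is listed later, so b next.
c now also ready, so the ready set is {d, g, c}; d is listed later → d.
Now g and c have their prerequisites met. g is listed later, so g next.
That leaves c as the only ready step → c.
a is the only step now ready → a.
e needed f and a, now all done → e.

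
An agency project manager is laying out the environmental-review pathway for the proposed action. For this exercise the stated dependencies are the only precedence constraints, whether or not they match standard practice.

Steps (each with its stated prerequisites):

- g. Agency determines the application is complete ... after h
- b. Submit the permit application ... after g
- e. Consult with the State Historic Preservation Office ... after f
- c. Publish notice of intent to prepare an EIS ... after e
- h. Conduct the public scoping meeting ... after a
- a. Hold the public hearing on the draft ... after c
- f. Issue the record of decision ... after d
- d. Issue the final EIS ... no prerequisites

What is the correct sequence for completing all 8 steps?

d is the only step with nothing outstanding, so it goes first.
f is the only step now ready → f.
e needed f, now all done → e.
That leaves c as the only ready step → c.
a is the only step now ready → a.
That leaves h as the only ready step → h.
g is the only step now ready → g.
That leaves b as the only ready step → b.

d, f, e, c, a, h, g, b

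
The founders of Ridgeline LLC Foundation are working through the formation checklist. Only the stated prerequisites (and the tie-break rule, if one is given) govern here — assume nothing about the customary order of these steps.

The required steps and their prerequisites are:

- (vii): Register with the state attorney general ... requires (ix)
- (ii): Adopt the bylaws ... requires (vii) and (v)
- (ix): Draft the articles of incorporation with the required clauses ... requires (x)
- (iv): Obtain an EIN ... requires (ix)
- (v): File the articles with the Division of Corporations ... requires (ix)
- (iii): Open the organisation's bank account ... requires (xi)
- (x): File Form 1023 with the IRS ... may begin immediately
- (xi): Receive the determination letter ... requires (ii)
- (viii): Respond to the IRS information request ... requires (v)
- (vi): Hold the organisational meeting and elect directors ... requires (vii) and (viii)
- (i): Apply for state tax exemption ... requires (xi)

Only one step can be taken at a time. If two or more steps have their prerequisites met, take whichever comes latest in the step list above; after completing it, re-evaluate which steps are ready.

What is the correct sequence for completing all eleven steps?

(x) → (ix) → (v) → (viii) → (iv) → (vii) → (vi) → (ii) → (xi) → (i) → (iii)

(x) has no prerequisites → (x) first.
(ix) needed (x), now all done → (ix).
Now (v), (iv) and (vii) have their prerequisites met. (v) is listed later, so (v) next.
(viii), (iv) and (vii) are all available; (viii) is listed later → (viii).
(iv) and (vii) are both available; (iv) is listed later → (iv).
That leaves (vii) as the only ready step → (vii).
Now (vi) and (ii) have their prerequisites met. (vi) is listed later, so (vi) next.
(ii) needed (v) and (vii), now all done → (ii).
Next only (xi) has its prerequisites met → (xi).
(i) and (iii) are both available; (i) is listed later → (i).
(iii) is the only step now ready → (iii).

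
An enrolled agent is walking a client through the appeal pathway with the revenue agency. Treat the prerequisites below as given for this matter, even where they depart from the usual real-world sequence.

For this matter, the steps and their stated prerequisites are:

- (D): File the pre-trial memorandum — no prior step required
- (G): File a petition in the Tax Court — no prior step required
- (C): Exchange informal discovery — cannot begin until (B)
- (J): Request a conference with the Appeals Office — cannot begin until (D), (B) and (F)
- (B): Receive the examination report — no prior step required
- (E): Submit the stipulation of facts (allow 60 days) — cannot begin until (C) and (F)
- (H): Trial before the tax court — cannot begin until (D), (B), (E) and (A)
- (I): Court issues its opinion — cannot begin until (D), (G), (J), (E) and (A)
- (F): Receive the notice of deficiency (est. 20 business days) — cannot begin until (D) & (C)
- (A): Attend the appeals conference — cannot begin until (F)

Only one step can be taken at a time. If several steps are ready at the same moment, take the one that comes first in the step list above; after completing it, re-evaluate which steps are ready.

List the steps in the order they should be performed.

Nothing is required for (D), (G) and (B). (D) is listed earlier → (D) first.
Now (G) and (B) have their prerequisites met. (G) is listed earlier, so (G) next.
Next only (B) has its prerequisites met → (B).
(C) needed (B), now all done → (C).
(F) needed (D) and (C), now all done → (F).
Now (J), (E) and (A) have their prerequisites met. (J) is listed earlier, so (J) next.
Now (E) and (A) have their prerequisites met. (E) is listed earlier, so (E) next.
(A) needed (F), now all done → (A).
Ready: (H) and (I). (H) is listed earlier → (H).
(I) needed (D), (G), (J), (E) and (A), now all done → (I).

(D), (G), (B), (C), (F), (J), (E), (A), (H), (I)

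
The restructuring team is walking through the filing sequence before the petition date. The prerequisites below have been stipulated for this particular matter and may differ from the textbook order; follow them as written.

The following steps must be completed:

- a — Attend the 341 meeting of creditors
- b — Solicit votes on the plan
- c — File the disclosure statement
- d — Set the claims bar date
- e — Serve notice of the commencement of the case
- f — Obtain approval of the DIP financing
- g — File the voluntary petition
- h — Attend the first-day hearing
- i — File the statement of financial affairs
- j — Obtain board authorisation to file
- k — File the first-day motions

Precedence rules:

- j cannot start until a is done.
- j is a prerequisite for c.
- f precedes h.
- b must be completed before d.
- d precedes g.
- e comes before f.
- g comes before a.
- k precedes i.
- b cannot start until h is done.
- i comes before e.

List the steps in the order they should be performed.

k is the only step with nothing outstanding, so it goes first.
i is the only step now ready → i.
e needed i, now all done → e.
f needed e, now all done → f.
That leaves h as the only ready step → h.
b needed h, now all done → b.
d needed b, now all done → d.
Next only g has its prerequisites met → g.
Next only a has its prerequisites met → a.
j needed a, now all done → j.
That leaves c as the only ready step → c.

k i e f h b d g a j c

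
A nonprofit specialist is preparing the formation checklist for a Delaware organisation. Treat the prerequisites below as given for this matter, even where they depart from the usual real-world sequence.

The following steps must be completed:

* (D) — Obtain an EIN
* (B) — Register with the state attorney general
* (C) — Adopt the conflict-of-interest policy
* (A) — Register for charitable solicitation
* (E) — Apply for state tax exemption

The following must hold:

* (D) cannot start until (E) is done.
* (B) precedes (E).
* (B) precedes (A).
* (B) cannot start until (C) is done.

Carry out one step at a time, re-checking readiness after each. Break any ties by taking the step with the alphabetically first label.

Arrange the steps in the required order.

(C) has no prerequisites → (C) first.
(B) needed (C), now all done → (B).
(A) and (E) are both available; (A) has the earlier label → (A).
Next only (E) has its prerequisites met → (E).
Next only (D) has its prerequisites met → (D).

(C) (B) (A) (E) (D)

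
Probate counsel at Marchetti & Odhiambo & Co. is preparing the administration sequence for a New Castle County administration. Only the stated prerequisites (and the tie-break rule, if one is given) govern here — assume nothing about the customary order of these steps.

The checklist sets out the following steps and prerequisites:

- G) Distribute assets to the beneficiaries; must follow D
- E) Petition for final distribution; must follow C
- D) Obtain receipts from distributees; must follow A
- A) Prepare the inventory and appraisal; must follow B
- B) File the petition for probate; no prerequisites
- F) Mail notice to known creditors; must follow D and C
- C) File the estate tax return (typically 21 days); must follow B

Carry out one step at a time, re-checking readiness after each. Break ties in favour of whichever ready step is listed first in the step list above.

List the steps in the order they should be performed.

B, A, D, G, C, E, F

B has no prerequisites → B first.
Ready: A and C. A is listed earlier → A.
D now also ready, so the ready set is {D, C}; D is listed earlier → D.
G now also ready, so the ready set is {G, C}; G is listed earlier → G.
C needed B, now all done → C.
Now E and F have their prerequisites met. E is listed earlier, so E next.
Next only F has its prerequisites met → F.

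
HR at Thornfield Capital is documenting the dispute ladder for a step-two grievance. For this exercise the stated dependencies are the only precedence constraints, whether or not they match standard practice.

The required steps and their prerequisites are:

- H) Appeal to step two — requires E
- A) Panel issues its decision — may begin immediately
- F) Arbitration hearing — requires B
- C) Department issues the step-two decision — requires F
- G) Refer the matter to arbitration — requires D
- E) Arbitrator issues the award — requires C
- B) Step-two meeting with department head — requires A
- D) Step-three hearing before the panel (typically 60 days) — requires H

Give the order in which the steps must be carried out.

Only A has no prerequisites, so it is first.
That leaves B as the only ready step → B.
F needed B, now all done → F.
Next only C has its prerequisites met → C.
E is the only step now ready → E.
That leaves H as the only ready step → H.
Next only D has its prerequisites met → D.
G needed D, now all done → G.

A B F C E H D G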